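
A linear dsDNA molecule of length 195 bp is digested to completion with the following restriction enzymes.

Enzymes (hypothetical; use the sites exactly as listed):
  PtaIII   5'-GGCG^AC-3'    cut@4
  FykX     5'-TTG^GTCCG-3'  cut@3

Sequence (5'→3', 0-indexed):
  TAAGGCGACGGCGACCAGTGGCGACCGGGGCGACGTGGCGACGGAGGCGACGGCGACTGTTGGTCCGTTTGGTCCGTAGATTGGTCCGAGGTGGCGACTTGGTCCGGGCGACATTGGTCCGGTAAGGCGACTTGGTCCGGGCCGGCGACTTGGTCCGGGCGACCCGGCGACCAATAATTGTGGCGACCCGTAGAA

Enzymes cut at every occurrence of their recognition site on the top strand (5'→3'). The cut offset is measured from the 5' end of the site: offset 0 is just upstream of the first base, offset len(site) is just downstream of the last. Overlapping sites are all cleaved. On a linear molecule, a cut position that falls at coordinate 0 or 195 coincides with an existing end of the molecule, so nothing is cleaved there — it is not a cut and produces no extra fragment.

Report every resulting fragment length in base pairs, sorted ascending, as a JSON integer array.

Per-enzyme occurrences:
  PtaIII GGCGAC/4: at [3, 9, 19, 28, 36, 45, 51, 92, 106, 125, 143, 157, 165, 181] ⇒ [7, 13, 23, 32, 40, 49, 55, 96, 110, 129, 147, 161, 169, 185]
  FykX TTGGTCCG/3: at [59, 68, 80, 98, 113, 131, 149] ⇒ [62, 71, 83, 101, 116, 134, 152]

Pooled cuts: [7, 13, 23, 32, 40, 49, 55, 62, 71, 83, 96, 101, 110, 116, 129, 134, 147, 152, 161, 169, 185]

Fragment lengths:
  [0,7): 7 bp
  [7,13): 6 bp
  [13,23): 10 bp
  [23,32): 9 bp
  [32,40): 8 bp
  [40,49): 9 bp
  [49,55): 6 bp
  [55,62): 7 bp
  [62,71): 9 bp
  [71,83): 12 bp
  [83,96): 13 bp
  [96,101): 5 bp
  [101,110): 9 bp
  [110,116): 6 bp
  [116,129): 13 bp
  [129,134): 5 bp
  [134,147): 13 bp
  [147,152): 5 bp
  [152,161): 9 bp
  [161,169): 8 bp
  [169,185): 16 bp
  [185,195): 10 bp

[5,5,5,6,6,6,7,7,8,8,9,9,9,9,9,10,10,12,13,13,13,16]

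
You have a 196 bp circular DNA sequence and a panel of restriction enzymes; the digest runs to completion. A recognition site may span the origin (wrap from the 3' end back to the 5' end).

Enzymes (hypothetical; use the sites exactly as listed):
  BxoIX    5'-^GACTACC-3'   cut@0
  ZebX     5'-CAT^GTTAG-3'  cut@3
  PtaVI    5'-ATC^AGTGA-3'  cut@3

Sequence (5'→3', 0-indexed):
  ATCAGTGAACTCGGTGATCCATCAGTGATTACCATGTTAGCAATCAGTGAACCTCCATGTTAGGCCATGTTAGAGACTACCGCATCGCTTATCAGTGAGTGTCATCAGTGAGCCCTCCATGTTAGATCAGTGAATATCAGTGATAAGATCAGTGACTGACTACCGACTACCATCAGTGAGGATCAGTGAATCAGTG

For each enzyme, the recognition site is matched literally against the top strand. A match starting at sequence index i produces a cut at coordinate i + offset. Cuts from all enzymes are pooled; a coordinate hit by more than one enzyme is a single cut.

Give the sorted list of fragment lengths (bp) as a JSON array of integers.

Scan for sites:
  BxoIX GACTACC/0: at [74, 157, 164] ⇒ [74, 157, 164]
  ZebX CATGTTAG/3: at [32, 55, 65, 117] ⇒ [35, 58, 68, 120]
  PtaVI ATCAGTGA/3: at [0, 20, 42, 90, 103, 125, 135, 147, 171, 181, 189] ⇒ [3, 23, 45, 93, 106, 128, 138, 150, 174, 184, 192]

All cut coordinates (distinct, sorted): [3, 23, 35, 45, 58, 68, 74, 93, 106, 120, 128, 138, 150, 157, 164, 174, 184, 192]

Fragment lengths:
  3→23: 20 bp
  23→35: 12 bp
  35→45: 10 bp
  45→58: 13 bp
  58→68: 10 bp
  68→74: 6 bp
  74→93: 19 bp
  93→106: 13 bp
  106→120: 14 bp
  120→128: 8 bp
  128→138: 10 bp
  138→150: 12 bp
  150→157: 7 bp
  157→164: 7 bp
  164→174: 10 bp
  174→184: 10 bp
  184→192: 8 bp
  192→3 (wrap): 196-192+3 = 7 bp

[6,7,7,7,8,8,10,10,10,10,10,12,12,13,13,14,19,20]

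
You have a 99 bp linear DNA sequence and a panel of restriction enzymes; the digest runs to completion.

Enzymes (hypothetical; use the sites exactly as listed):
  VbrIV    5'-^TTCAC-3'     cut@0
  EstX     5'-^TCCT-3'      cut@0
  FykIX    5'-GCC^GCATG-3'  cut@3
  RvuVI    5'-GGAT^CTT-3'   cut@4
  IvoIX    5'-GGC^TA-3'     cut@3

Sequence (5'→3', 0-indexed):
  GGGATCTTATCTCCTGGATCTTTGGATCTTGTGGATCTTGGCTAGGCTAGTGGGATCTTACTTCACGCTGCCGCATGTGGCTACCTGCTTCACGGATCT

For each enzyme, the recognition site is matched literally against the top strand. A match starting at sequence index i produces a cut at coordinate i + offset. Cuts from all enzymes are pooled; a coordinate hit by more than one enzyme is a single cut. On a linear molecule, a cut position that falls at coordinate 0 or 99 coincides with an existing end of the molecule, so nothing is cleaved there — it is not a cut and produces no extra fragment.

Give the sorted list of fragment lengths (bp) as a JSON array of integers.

Site scan:
  VbrIV (TTCAC, off=0): starts [61, 88] → cuts [61, 88]
  EstX (TCCT, off=0): starts [11] → cuts [11]
  FykIX (GCCGCATG, off=3): starts [69] → cuts [72]
  RvuVI (GGATCTT, off=4): starts [1, 15, 23, 32, 52] → cuts [5, 19, 27, 36, 56]
  IvoIX (GGCTA, off=3): starts [39, 44, 78] → cuts [42, 47, 81]

Pooled cuts: [5, 11, 19, 27, 36, 42, 47, 56, 61, 72, 81, 88]

Fragments:
  [0,5): 5 bp
  [5,11): 6 bp
  [11,19): 8 bp
  [19,27): 8 bp
  [27,36): 9 bp
  [36,42): 6 bp
  [42,47): 5 bp
  [47,56): 9 bp
  [56,61): 5 bp
  [61,72): 11 bp
  [72,81): 9 bp
  [81,88): 7 bp
  [88,99): 11 bp

[5,5,5,6,6,7,8,8,9,9,9,11,11]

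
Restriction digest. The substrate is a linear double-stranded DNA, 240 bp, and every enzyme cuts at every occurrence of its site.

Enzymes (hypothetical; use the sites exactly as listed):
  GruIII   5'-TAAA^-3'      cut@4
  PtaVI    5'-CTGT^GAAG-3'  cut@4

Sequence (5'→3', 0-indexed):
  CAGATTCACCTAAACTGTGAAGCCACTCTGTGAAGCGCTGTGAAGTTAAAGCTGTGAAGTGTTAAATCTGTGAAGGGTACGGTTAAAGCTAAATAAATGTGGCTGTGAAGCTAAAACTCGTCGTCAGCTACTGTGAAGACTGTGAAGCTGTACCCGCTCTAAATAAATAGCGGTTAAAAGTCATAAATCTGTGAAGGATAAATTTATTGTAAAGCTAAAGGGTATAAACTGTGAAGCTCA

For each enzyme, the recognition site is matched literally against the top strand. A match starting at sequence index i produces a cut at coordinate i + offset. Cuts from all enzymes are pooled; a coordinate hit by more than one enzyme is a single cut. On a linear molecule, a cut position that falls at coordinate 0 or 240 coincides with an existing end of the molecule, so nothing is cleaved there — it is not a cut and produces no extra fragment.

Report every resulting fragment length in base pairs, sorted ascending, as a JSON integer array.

[4,4,4,4,5,5,5,6,6,8,9,9,9,9,9,9,10,10,11,11,11,13,14,16,19,20]

Site scan:
  GruIII (TAAA, off=4): starts [10, 46, 62, 83, 89, 93, 111, 159, 163, 174, 183, 198, 209, 215, 224] → cuts [14, 50, 66, 87, 93, 97, 115, 163, 167, 178, 187, 202, 213, 219, 228]
  PtaVI (CTGTGAAG, off=4): starts [14, 27, 37, 51, 67, 102, 130, 139, 188, 228] → cuts [18, 31, 41, 55, 71, 106, 134, 143, 192, 232]

All cut coordinates (distinct, sorted): [14, 18, 31, 41, 50, 55, 66, 71, 87, 93, 97, 106, 115, 134, 143, 163, 167, 178, 187, 192, 202, 213, 219, 228, 232]

Fragments:
  [0,14): 14 bp
  [14,18): 4 bp
  [18,31): 13 bp
  [31,41): 10 bp
  [41,50): 9 bp
  [50,55): 5 bp
  [55,66): 11 bp
  [66,71): 5 bp
  [71,87): 16 bp
  [87,93): 6 bp
  [93,97): 4 bp
  [97,106): 9 bp
  [106,115): 9 bp
  [115,134): 19 bp
  [134,143): 9 bp
  [143,163): 20 bp
  [163,167): 4 bp
  [167,178): 11 bp
  [178,187): 9 bp
  [187,192): 5 bp
  [192,202): 10 bp
  [202,213): 11 bp
  [213,219): 6 bp
  [219,228): 9 bp
  [228,232): 4 bp
  [232,240): 8 bp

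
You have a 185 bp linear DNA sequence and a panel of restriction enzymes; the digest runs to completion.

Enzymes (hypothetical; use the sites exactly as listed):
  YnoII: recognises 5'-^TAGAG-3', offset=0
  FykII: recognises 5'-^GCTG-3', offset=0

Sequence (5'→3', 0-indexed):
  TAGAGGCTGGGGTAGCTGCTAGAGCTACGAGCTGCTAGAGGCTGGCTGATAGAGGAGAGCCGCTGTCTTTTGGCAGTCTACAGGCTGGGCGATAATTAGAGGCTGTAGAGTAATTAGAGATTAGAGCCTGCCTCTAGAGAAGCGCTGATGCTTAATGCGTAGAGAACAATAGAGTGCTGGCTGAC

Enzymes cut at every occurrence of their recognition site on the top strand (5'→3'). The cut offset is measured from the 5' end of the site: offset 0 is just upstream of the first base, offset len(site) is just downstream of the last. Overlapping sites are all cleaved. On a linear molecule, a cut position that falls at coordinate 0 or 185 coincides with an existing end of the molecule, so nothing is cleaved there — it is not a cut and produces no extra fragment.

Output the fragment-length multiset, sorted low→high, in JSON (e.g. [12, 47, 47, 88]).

Scan for sites:
  YnoII (TAGAG, off=0): starts [0, 19, 35, 49, 96, 105, 114, 121, 134, 159, 169] → cuts [19, 35, 49, 96, 105, 114, 121, 134, 159, 169] (position 0 is a terminus of the linear molecule — no cut)
  FykII (GCTG, off=0): starts [5, 14, 30, 40, 44, 61, 83, 101, 143, 175, 179] → cuts [5, 14, 30, 40, 44, 61, 83, 101, 143, 175, 179]

All cut coordinates (distinct, sorted): [5, 14, 19, 30, 35, 40, 44, 49, 61, 83, 96, 101, 105, 114, 121, 134, 143, 159, 169, 175, 179]

Fragment lengths:
  [0,5): 5 bp
  [5,14): 9 bp
  [14,19): 5 bp
  [19,30): 11 bp
  [30,35): 5 bp
  [35,40): 5 bp
  [40,44): 4 bp
  [44,49): 5 bp
  [49,61): 12 bp
  [61,83): 22 bp
  [83,96): 13 bp
  [96,101): 5 bp
  [101,105): 4 bp
  [105,114): 9 bp
  [114,121): 7 bp
  [121,134): 13 bp
  [134,143): 9 bp
  [143,159): 16 bp
  [159,169): 10 bp
  [169,175): 6 bp
  [175,179): 4 bp
  [179,185): 6 bp

[4,4,4,5,5,5,5,5,5,6,6,7,9,9,9,10,11,12,13,13,16,22]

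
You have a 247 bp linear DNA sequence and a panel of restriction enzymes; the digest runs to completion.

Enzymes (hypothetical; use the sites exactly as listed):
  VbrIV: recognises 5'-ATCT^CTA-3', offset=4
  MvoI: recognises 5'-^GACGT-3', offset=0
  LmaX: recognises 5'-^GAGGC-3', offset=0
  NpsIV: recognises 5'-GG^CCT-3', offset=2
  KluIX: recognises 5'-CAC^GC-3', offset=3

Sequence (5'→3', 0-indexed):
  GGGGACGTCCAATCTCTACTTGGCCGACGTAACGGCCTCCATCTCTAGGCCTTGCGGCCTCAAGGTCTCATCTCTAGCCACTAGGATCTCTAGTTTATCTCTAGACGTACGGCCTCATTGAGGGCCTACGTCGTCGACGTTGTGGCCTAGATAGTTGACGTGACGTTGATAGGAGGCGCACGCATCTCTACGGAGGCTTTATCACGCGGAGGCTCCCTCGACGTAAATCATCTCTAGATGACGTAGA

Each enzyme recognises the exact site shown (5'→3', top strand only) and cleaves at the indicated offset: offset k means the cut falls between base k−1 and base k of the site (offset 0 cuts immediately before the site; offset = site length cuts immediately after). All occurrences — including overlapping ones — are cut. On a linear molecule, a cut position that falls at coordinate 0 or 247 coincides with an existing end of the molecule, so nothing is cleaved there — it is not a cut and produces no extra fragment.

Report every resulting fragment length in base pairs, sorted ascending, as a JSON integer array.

[3,3,3,5,5,5,6,6,8,8,9,9,9,10,10,10,11,11,11,11,11,12,12,13,14,16,16]

Scan for sites:
  VbrIV (ATCTCTA, off=4): starts [11, 40, 69, 85, 96, 183, 229] → cuts [15, 44, 73, 89, 100, 187, 233]
  MvoI (GACGT, off=0): starts [3, 25, 103, 135, 156, 161, 219, 239] → cuts [3, 25, 103, 135, 156, 161, 219, 239]
  LmaX (GAGGC, off=0): starts [172, 192, 208] → cuts [172, 192, 208]
  NpsIV (GGCCT, off=2): starts [33, 47, 55, 110, 122, 143] → cuts [35, 49, 57, 112, 124, 145]
  KluIX (CACGC, off=3): starts [178, 202] → cuts [181, 205]

Pooled cuts: [3, 15, 25, 35, 44, 49, 57, 73, 89, 100, 103, 112, 124, 135, 145, 156, 161, 172, 181, 187, 192, 205, 208, 219, 233, 239]

Fragments:
  [0,3): 3 bp
  [3,15): 12 bp
  [15,25): 10 bp
  [25,35): 10 bp
  [35,44): 9 bp
  [44,49): 5 bp
  [49,57): 8 bp
  [57,73): 16 bp
  [73,89): 16 bp
  [89,100): 11 bp
  [100,103): 3 bp
  [103,112): 9 bp
  [112,124): 12 bp
  [124,135): 11 bp
  [135,145): 10 bp
  [145,156): 11 bp
  [156,161): 5 bp
  [161,172): 11 bp
  [172,181): 9 bp
  [181,187): 6 bp
  [187,192): 5 bp
  [192,205): 13 bp
  [205,208): 3 bp
  [208,219): 11 bp
  [219,233): 14 bp
  [233,239): 6 bp
  [239,247): 8 bp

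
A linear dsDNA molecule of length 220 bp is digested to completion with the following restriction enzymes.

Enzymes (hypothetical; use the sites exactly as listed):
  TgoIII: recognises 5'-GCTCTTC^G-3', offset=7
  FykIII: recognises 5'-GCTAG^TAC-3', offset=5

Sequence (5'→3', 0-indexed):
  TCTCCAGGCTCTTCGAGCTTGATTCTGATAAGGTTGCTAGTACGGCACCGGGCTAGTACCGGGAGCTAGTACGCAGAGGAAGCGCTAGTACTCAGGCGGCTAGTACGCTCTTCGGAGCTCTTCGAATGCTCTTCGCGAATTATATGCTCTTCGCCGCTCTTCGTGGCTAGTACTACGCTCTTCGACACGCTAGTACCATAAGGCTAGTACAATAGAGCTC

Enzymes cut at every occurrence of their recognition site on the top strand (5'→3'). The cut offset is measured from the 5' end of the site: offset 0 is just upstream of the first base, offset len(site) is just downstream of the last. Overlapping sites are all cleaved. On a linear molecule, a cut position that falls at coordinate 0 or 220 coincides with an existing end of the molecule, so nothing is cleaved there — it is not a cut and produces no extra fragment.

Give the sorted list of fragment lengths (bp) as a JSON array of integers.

[8,10,10,10,10,11,13,13,13,14,14,15,16,18,19,26]

Site scan:
  TgoIII GCTCTTCG/7: at [7, 106, 116, 127, 145, 155, 176] ⇒ [14, 113, 123, 134, 152, 162, 183]
  FykIII GCTAGTAC/5: at [35, 51, 64, 83, 98, 165, 188, 202] ⇒ [40, 56, 69, 88, 103, 170, 193, 207]

Pooled cuts: [14, 40, 56, 69, 88, 103, 113, 123, 134, 152, 162, 170, 183, 193, 207]

Fragments:
  [0,14): 14 bp
  [14,40): 26 bp
  [40,56): 16 bp
  [56,69): 13 bp
  [69,88): 19 bp
  [88,103): 15 bp
  [103,113): 10 bp
  [113,123): 10 bp
  [123,134): 11 bp
  [134,152): 18 bp
  [152,162): 10 bp
  [162,170): 8 bp
  [170,183): 13 bp
  [183,193): 10 bp
  [193,207): 14 bp
  [207,220): 13 bp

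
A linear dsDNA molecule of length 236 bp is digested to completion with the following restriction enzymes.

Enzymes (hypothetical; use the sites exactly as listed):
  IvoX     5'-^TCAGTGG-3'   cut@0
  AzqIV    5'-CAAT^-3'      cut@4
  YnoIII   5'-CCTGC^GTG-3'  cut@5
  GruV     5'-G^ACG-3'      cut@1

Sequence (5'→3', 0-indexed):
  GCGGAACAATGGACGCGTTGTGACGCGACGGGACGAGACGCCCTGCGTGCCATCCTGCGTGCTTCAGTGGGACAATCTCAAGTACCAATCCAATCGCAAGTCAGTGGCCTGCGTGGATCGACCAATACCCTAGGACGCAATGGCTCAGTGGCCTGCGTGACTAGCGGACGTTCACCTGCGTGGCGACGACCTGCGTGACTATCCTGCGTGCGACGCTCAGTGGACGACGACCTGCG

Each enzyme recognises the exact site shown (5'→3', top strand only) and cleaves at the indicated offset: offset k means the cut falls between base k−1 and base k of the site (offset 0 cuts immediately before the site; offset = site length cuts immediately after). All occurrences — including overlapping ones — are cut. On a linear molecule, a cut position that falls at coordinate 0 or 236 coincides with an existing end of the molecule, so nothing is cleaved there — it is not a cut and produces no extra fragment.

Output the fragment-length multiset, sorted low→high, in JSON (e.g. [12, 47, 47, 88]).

Scan for sites:
  IvoX (TCAGTGG, off=0): starts [63, 100, 144, 216] → cuts [63, 100, 144, 216]
  AzqIV (CAAT, off=4): starts [6, 72, 85, 90, 122, 137] → cuts [10, 76, 89, 94, 126, 141]
  YnoIII (CCTGCGTG, off=5): starts [41, 53, 107, 151, 174, 189, 202] → cuts [46, 58, 112, 156, 179, 194, 207]
  GruV (GACG, off=1): starts [11, 21, 26, 31, 36, 133, 166, 184, 211, 222, 225] → cuts [12, 22, 27, 32, 37, 134, 167, 185, 212, 223, 226]

Pooled cuts: [10, 12, 22, 27, 32, 37, 46, 58, 63, 76, 89, 94, 100, 112, 126, 134, 141, 144, 156, 167, 179, 185, 194, 207, 212, 216, 223, 226]

Fragment lengths:
  [0,10): 10 bp
  [10,12): 2 bp
  [12,22): 10 bp
  [22,27): 5 bp
  [27,32): 5 bp
  [32,37): 5 bp
  [37,46): 9 bp
  [46,58): 12 bp
  [58,63): 5 bp
  [63,76): 13 bp
  [76,89): 13 bp
  [89,94): 5 bp
  [94,100): 6 bp
  [100,112): 12 bp
  [112,126): 14 bp
  [126,134): 8 bp
  [134,141): 7 bp
  [141,144): 3 bp
  [144,156): 12 bp
  [156,167): 11 bp
  [167,179): 12 bp
  [179,185): 6 bp
  [185,194): 9 bp
  [194,207): 13 bp
  [207,212): 5 bp
  [212,216): 4 bp
  [216,223): 7 bp
  [223,226): 3 bp
  [226,236): 10 bp

[2,3,3,4,5,5,5,5,5,5,6,6,7,7,8,9,9,10,10,10,11,12,12,12,12,13,13,13,14]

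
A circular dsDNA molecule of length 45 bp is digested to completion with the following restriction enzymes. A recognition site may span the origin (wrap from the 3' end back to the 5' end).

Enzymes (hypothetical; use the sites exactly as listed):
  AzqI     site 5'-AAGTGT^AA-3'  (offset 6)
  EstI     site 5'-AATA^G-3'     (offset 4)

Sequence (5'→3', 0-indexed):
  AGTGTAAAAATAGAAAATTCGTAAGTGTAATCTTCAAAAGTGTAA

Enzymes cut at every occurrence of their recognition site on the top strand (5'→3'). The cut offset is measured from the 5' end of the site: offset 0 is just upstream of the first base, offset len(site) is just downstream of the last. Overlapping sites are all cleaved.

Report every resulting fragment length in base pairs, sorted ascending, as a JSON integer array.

Site scan:
  AzqI (AAGTGTAA, off=6): starts [22, 37, 44] → cuts [5, 28, 43]
  EstI (AATAG, off=4): starts [8] → cuts [12]

All cut coordinates (distinct, sorted): [5, 12, 28, 43]

Fragment lengths:
  5→12: 7 bp
  12→28: 16 bp
  28→43: 15 bp
  43→5 (wrap): 45-43+5 = 7 bp

[7,7,15,16]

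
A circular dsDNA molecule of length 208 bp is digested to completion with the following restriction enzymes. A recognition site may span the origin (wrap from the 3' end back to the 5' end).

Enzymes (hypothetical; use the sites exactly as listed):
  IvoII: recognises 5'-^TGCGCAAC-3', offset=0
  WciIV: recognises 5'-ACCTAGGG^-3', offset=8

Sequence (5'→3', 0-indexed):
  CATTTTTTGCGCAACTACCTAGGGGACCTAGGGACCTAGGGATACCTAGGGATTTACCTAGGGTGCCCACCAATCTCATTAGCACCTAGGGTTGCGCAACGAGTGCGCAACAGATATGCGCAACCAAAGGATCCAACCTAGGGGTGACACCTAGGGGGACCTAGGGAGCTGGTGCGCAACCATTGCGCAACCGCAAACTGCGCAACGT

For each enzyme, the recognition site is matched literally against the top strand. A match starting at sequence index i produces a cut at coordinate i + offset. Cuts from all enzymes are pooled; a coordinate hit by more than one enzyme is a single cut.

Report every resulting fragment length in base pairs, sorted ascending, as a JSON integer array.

Scan for sites:
  IvoII (TGCGCAAC, off=0): starts [7, 92, 103, 116, 172, 183, 198] → cuts [7, 92, 103, 116, 172, 183, 198]
  WciIV (ACCTAGGG, off=8): starts [16, 25, 33, 43, 55, 83, 135, 148, 158] → cuts [24, 33, 41, 51, 63, 91, 143, 156, 166]

Pooled cuts: [7, 24, 33, 41, 51, 63, 91, 92, 103, 116, 143, 156, 166, 172, 183, 198]

Fragments:
  7→24: 17 bp
  24→33: 9 bp
  33→41: 8 bp
  41→51: 10 bp
  51→63: 12 bp
  63→91: 28 bp
  91→92: 1 bp
  92→103: 11 bp
  103→116: 13 bp
  116→143: 27 bp
  143→156: 13 bp
  156→166: 10 bp
  166→172: 6 bp
  172→183: 11 bp
  183→198: 15 bp
  198→7 (wrap): 208-198+7 = 17 bp

[1,6,8,9,10,10,11,11,12,13,13,15,17,17,27,28]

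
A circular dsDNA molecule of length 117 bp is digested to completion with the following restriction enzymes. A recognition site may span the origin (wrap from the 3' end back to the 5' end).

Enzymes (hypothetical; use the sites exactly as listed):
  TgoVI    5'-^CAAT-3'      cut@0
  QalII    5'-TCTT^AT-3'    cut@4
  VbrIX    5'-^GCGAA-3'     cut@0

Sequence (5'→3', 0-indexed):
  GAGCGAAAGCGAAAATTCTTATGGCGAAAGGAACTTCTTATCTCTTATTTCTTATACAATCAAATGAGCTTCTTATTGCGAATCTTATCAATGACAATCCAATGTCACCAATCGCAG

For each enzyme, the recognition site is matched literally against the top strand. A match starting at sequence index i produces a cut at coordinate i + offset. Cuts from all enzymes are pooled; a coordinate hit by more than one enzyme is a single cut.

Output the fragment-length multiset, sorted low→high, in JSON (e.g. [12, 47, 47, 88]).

Per-enzyme occurrences:
  TgoVI (CAAT, off=0): starts [56, 88, 94, 99, 108] → cuts [56, 88, 94, 99, 108]
  QalII (TCTTAT, off=4): starts [16, 35, 42, 49, 70, 82] → cuts [20, 39, 46, 53, 74, 86]
  VbrIX (GCGAA, off=0): starts [2, 8, 23, 77] → cuts [2, 8, 23, 77]

Pooled cuts: [2, 8, 20, 23, 39, 46, 53, 56, 74, 77, 86, 88, 94, 99, 108]

Fragment lengths:
  2→8: 6 bp
  8→20: 12 bp
  20→23: 3 bp
  23→39: 16 bp
  39→46: 7 bp
  46→53: 7 bp
  53→56: 3 bp
  56→74: 18 bp
  74→77: 3 bp
  77→86: 9 bp
  86→88: 2 bp
  88→94: 6 bp
  94→99: 5 bp
  99→108: 9 bp
  108→2 (wrap): 117-108+2 = 11 bp

[2,3,3,3,5,6,6,7,7,9,9,11,12,16,18]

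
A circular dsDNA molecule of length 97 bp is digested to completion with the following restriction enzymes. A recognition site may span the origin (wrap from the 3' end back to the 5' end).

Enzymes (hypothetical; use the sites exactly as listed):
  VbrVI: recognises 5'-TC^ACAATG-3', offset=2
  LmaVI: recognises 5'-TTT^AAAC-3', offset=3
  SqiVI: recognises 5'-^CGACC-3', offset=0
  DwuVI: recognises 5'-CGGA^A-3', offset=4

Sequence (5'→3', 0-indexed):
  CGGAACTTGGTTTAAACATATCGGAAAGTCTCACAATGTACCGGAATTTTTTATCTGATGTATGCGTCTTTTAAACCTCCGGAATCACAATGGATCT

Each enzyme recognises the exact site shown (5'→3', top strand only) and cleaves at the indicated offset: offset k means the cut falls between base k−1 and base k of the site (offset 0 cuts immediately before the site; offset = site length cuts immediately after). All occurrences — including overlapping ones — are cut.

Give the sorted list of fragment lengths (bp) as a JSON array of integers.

Scan for sites:
  VbrVI TCACAATG/2: at [30, 84] ⇒ [32, 86]
  LmaVI TTTAAAC/3: at [10, 69] ⇒ [13, 72]
  SqiVI (CGACC, off=0): no sites
  DwuVI CGGAA/4: at [0, 21, 41, 79] ⇒ [4, 25, 45, 83]

All cut coordinates (distinct, sorted): [4, 13, 25, 32, 45, 72, 83, 86]

Fragments:
  4→13: 9 bp
  13→25: 12 bp
  25→32: 7 bp
  32→45: 13 bp
  45→72: 27 bp
  72→83: 11 bp
  83→86: 3 bp
  86→4 (wrap): 97-86+4 = 15 bp

[3,7,9,11,12,13,15,27]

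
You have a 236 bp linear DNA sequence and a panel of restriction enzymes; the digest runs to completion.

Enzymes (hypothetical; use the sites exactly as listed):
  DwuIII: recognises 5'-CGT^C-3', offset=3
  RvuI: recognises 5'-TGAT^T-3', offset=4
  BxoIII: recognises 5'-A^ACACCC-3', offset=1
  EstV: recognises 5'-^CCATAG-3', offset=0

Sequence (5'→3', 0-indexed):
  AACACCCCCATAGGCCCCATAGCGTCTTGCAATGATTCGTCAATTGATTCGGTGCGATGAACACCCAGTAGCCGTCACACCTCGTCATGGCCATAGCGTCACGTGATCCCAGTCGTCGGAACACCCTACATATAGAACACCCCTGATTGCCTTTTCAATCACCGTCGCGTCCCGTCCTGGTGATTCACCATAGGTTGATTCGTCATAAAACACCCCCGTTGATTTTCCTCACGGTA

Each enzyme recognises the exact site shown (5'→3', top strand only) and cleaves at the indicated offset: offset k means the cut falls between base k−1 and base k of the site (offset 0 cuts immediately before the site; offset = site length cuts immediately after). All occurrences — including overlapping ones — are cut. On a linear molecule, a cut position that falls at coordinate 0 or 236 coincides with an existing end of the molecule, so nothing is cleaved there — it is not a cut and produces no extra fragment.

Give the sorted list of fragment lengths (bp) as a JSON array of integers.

Scan for sites:
  DwuIII (CGTC, off=3): starts [22, 37, 72, 82, 96, 113, 162, 167, 172, 200] → cuts [25, 40, 75, 85, 99, 116, 165, 170, 175, 203]
  RvuI (TGATT, off=4): starts [32, 44, 143, 180, 195, 219] → cuts [36, 48, 147, 184, 199, 223]
  BxoIII (AACACCC, off=1): starts [0, 59, 119, 135, 208] → cuts [1, 60, 120, 136, 209]
  EstV (CCATAG, off=0): starts [7, 16, 90, 187] → cuts [7, 16, 90, 187]

Pooled cuts: [1, 7, 16, 25, 36, 40, 48, 60, 75, 85, 90, 99, 116, 120, 136, 147, 165, 170, 175, 184, 187, 199, 203, 209, 223]

Fragments:
  [0,1): 1 bp
  [1,7): 6 bp
  [7,16): 9 bp
  [16,25): 9 bp
  [25,36): 11 bp
  [36,40): 4 bp
  [40,48): 8 bp
  [48,60): 12 bp
  [60,75): 15 bp
  [75,85): 10 bp
  [85,90): 5 bp
  [90,99): 9 bp
  [99,116): 17 bp
  [116,120): 4 bp
  [120,136): 16 bp
  [136,147): 11 bp
  [147,165): 18 bp
  [165,170): 5 bp
  [170,175): 5 bp
  [175,184): 9 bp
  [184,187): 3 bp
  [187,199): 12 bp
  [199,203): 4 bp
  [203,209): 6 bp
  [209,223): 14 bp
  [223,236): 13 bp

[1,3,4,4,4,5,5,5,6,6,8,9,9,9,9,10,11,11,12,12,13,14,15,16,17,18]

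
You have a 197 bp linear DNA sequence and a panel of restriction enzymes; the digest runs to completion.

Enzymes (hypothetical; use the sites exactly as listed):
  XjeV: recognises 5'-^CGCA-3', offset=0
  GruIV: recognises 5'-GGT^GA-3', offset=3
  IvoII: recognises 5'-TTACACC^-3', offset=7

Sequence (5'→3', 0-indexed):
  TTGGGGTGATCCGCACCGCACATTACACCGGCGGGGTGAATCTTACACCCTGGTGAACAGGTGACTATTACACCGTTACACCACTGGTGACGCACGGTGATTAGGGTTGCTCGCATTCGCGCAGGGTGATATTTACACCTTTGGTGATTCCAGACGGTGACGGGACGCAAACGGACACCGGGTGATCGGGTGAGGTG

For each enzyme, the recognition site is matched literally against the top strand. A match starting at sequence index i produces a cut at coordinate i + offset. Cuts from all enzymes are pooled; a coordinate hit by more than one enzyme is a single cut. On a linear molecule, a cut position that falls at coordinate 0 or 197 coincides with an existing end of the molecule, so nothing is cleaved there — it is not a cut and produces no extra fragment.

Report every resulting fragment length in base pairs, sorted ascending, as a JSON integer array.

Scan for sites:
  XjeV (CGCA, off=0): starts [11, 16, 90, 111, 119, 165] → cuts [11, 16, 90, 111, 119, 165]
  GruIV (GGTGA, off=3): starts [4, 34, 51, 59, 85, 95, 124, 142, 155, 180, 188] → cuts [7, 37, 54, 62, 88, 98, 127, 145, 158, 183, 191]
  IvoII (TTACACC, off=7): starts [22, 42, 67, 75, 132] → cuts [29, 49, 74, 82, 139]

Pooled cuts: [7, 11, 16, 29, 37, 49, 54, 62, 74, 82, 88, 90, 98, 111, 119, 127, 139, 145, 158, 165, 183, 191]

Fragment lengths:
  [0,7): 7 bp
  [7,11): 4 bp
  [11,16): 5 bp
  [16,29): 13 bp
  [29,37): 8 bp
  [37,49): 12 bp
  [49,54): 5 bp
  [54,62): 8 bp
  [62,74): 12 bp
  [74,82): 8 bp
  [82,88): 6 bp
  [88,90): 2 bp
  [90,98): 8 bp
  [98,111): 13 bp
  [111,119): 8 bp
  [119,127): 8 bp
  [127,139): 12 bp
  [139,145): 6 bp
  [145,158): 13 bp
  [158,165): 7 bp
  [165,183): 18 bp
  [183,191): 8 bp
  [191,197): 6 bp

[2,4,5,5,6,6,6,7,7,8,8,8,8,8,8,8,12,12,12,13,13,13,18]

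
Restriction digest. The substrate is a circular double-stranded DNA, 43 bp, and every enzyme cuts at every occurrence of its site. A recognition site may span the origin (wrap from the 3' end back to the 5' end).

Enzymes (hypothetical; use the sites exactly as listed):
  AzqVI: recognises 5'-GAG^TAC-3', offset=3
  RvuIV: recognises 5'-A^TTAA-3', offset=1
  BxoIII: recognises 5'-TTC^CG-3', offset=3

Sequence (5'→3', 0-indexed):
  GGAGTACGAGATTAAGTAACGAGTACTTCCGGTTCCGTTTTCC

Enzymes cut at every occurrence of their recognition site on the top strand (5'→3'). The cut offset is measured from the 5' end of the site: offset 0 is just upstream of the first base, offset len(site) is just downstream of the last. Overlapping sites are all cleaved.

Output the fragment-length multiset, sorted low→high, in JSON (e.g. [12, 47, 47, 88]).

Scan for sites:
  AzqVI GAGTAC/3: at [1, 20] ⇒ [4, 23]
  RvuIV ATTAA/1: at [10] ⇒ [11]
  BxoIII TTCCG/3: at [26, 32, 39] ⇒ [29, 35, 42]

Pooled cuts: [4, 11, 23, 29, 35, 42]

Fragments:
  4→11: 7 bp
  11→23: 12 bp
  23→29: 6 bp
  29→35: 6 bp
  35→42: 7 bp
  42→4 (wrap): 43-42+4 = 5 bp

[5,6,6,7,7,12]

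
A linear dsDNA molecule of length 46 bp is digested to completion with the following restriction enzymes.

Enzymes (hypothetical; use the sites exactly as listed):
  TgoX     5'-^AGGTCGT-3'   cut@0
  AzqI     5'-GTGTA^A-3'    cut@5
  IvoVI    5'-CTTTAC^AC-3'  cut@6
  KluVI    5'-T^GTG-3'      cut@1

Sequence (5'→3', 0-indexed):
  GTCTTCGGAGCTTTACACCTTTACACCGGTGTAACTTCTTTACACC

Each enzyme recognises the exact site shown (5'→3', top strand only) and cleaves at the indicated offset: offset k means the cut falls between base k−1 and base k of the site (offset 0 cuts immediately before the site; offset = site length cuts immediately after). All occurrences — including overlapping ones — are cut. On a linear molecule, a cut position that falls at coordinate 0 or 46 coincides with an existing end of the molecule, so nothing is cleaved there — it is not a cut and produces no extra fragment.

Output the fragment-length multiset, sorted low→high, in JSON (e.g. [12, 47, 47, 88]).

[3,8,9,10,16]

Site scan:
  TgoX (AGGTCGT, off=0): no sites
  AzqI (GTGTAA, off=5): starts [28] → cuts [33]
  IvoVI (CTTTACAC, off=6): starts [10, 18, 37] → cuts [16, 24, 43]
  KluVI (TGTG, off=1): no sites

Pooled cuts: [16, 24, 33, 43]

Fragment lengths:
  [0,16): 16 bp
  [16,24): 8 bp
  [24,33): 9 bp
  [33,43): 10 bp
  [43,46): 3 bp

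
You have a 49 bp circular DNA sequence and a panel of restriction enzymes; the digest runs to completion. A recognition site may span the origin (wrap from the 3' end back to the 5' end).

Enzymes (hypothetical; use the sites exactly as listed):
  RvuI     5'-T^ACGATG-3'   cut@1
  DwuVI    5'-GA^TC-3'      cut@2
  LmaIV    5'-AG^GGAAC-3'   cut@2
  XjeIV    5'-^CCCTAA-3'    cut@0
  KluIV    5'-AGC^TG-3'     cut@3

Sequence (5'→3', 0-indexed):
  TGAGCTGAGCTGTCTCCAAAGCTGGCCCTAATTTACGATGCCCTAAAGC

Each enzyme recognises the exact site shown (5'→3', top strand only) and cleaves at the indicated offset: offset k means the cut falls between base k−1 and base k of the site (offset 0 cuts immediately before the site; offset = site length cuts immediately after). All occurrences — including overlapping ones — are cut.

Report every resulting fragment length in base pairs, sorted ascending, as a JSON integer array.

Site scan:
  RvuI (TACGATG, off=1): starts [33] → cuts [34]
  DwuVI (GATC, off=2): no sites
  LmaIV (AGGGAAC, off=2): no sites
  XjeIV (CCCTAA, off=0): starts [25, 40] → cuts [25, 40]
  KluIV (AGCTG, off=3): starts [2, 7, 19, 46] → cuts [0, 5, 10, 22]

Pooled cuts: [0, 5, 10, 22, 25, 34, 40]

Fragments:
  0→5: 5 bp
  5→10: 5 bp
  10→22: 12 bp
  22→25: 3 bp
  25→34: 9 bp
  34→40: 6 bp
  40→0 (wrap): 49-40+0 = 9 bp

[3,5,5,6,9,9,12]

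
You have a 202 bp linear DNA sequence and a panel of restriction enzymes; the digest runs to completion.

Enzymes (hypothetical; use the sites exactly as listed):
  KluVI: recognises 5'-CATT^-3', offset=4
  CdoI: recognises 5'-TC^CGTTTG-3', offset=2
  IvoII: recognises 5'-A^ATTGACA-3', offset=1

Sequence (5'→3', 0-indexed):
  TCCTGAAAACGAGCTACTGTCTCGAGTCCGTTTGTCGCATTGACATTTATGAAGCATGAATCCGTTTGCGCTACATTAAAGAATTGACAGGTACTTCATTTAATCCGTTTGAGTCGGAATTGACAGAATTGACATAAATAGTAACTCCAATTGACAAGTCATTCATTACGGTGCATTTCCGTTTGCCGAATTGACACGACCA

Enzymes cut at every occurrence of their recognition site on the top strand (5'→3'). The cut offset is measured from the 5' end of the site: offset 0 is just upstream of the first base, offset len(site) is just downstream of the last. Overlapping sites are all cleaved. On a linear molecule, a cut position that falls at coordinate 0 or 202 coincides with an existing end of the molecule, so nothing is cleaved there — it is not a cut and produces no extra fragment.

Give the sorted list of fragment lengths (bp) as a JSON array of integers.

Site scan:
  KluVI (CATT, off=4): starts [37, 43, 73, 96, 159, 163, 173] → cuts [41, 47, 77, 100, 163, 167, 177]
  CdoI (TCCGTTTG, off=2): starts [26, 60, 103, 177] → cuts [28, 62, 105, 179]
  IvoII (AATTGACA, off=1): starts [81, 117, 126, 148, 188] → cuts [82, 118, 127, 149, 189]

Pooled cuts: [28, 41, 47, 62, 77, 82, 100, 105, 118, 127, 149, 163, 167, 177, 179, 189]

Fragments:
  [0,28): 28 bp
  [28,41): 13 bp
  [41,47): 6 bp
  [47,62): 15 bp
  [62,77): 15 bp
  [77,82): 5 bp
  [82,100): 18 bp
  [100,105): 5 bp
  [105,118): 13 bp
  [118,127): 9 bp
  [127,149): 22 bp
  [149,163): 14 bp
  [163,167): 4 bp
  [167,177): 10 bp
  [177,179): 2 bp
  [179,189): 10 bp
  [189,202): 13 bp

[2,4,5,5,6,9,10,10,13,13,13,14,15,15,18,22,28]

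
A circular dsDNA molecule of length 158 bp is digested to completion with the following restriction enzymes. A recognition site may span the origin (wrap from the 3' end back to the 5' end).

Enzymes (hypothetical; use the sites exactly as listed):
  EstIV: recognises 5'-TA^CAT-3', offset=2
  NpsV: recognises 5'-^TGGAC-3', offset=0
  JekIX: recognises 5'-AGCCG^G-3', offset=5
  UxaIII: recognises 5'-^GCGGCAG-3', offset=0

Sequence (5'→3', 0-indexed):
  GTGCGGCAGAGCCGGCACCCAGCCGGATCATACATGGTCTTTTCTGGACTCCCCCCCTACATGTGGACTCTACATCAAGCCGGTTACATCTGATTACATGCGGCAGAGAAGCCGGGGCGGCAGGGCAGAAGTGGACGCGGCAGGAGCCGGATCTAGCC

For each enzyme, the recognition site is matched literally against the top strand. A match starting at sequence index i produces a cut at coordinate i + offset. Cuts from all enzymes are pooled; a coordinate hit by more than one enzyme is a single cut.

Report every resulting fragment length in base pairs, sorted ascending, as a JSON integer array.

[2,3,4,4,5,7,9,10,10,11,11,12,12,13,15,15,15]

Scan for sites:
  EstIV TACAT/2: at [30, 57, 70, 84, 94] ⇒ [32, 59, 72, 86, 96]
  NpsV TGGAC/0: at [44, 63, 131] ⇒ [44, 63, 131]
  JekIX AGCCGG/5: at [9, 20, 77, 109, 144] ⇒ [14, 25, 82, 114, 149]
  UxaIII GCGGCAG/0: at [2, 99, 116, 136] ⇒ [2, 99, 116, 136]

All cut coordinates (distinct, sorted): [2, 14, 25, 32, 44, 59, 63, 72, 82, 86, 96, 99, 114, 116, 131, 136, 149]

Fragment lengths:
  2→14: 12 bp
  14→25: 11 bp
  25→32: 7 bp
  32→44: 12 bp
  44→59: 15 bp
  59→63: 4 bp
  63→72: 9 bp
  72→82: 10 bp
  82→86: 4 bp
  86→96: 10 bp
  96→99: 3 bp
  99→114: 15 bp
  114→116: 2 bp
  116→131: 15 bp
  131→136: 5 bp
  136→149: 13 bp
  149→2 (wrap): 158-149+2 = 11 bp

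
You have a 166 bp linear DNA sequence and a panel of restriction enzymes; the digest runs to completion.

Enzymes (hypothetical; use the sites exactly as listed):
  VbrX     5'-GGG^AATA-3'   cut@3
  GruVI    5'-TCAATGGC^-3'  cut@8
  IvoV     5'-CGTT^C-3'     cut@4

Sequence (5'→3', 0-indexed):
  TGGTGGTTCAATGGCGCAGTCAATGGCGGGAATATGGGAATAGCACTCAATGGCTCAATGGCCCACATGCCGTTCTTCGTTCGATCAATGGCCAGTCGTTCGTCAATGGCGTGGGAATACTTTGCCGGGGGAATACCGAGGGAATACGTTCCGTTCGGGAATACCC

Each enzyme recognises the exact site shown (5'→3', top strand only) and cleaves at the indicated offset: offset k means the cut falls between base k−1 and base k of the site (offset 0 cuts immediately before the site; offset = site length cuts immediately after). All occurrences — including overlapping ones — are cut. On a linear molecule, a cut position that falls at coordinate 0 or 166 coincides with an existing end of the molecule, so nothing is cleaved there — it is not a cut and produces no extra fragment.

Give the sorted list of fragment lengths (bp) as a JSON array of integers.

[3,4,5,5,7,7,8,8,8,8,10,11,11,12,12,15,16,16]

Scan for sites:
  VbrX (GGGAATA, off=3): starts [27, 35, 112, 128, 139, 156] → cuts [30, 38, 115, 131, 142, 159]
  GruVI (TCAATGGC, off=8): starts [7, 19, 46, 54, 84, 102] → cuts [15, 27, 54, 62, 92, 110]
  IvoV (CGTTC, off=4): starts [70, 77, 96, 146, 151] → cuts [74, 81, 100, 150, 155]

All cut coordinates (distinct, sorted): [15, 27, 30, 38, 54, 62, 74, 81, 92, 100, 110, 115, 131, 142, 150, 155, 159]

Fragment lengths:
  [0,15): 15 bp
  [15,27): 12 bp
  [27,30): 3 bp
  [30,38): 8 bp
  [38,54): 16 bp
  [54,62): 8 bp
  [62,74): 12 bp
  [74,81): 7 bp
  [81,92): 11 bp
  [92,100): 8 bp
  [100,110): 10 bp
  [110,115): 5 bp
  [115,131): 16 bp
  [131,142): 11 bp
  [142,150): 8 bp
  [150,155): 5 bp
  [155,159): 4 bp
  [159,166): 7 bp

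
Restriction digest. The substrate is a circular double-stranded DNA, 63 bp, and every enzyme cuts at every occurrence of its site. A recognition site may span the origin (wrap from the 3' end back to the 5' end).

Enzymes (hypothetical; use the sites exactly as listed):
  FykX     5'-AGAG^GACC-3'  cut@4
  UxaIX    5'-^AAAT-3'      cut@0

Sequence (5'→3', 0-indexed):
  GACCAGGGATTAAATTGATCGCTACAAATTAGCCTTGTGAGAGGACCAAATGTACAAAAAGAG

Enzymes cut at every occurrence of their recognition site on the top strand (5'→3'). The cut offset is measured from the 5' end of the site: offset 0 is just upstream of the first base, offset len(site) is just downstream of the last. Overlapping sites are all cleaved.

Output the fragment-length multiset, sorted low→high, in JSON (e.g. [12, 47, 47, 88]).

[4,11,14,16,18]

Scan for sites:
  FykX AGAGGACC/4: at [39, 59] ⇒ [0, 43]
  UxaIX AAAT/0: at [11, 25, 47] ⇒ [11, 25, 47]

All cut coordinates (distinct, sorted): [0, 11, 25, 43, 47]

Fragment lengths:
  0→11: 11 bp
  11→25: 14 bp
  25→43: 18 bp
  43→47: 4 bp
  47→0 (wrap): 63-47+0 = 16 bp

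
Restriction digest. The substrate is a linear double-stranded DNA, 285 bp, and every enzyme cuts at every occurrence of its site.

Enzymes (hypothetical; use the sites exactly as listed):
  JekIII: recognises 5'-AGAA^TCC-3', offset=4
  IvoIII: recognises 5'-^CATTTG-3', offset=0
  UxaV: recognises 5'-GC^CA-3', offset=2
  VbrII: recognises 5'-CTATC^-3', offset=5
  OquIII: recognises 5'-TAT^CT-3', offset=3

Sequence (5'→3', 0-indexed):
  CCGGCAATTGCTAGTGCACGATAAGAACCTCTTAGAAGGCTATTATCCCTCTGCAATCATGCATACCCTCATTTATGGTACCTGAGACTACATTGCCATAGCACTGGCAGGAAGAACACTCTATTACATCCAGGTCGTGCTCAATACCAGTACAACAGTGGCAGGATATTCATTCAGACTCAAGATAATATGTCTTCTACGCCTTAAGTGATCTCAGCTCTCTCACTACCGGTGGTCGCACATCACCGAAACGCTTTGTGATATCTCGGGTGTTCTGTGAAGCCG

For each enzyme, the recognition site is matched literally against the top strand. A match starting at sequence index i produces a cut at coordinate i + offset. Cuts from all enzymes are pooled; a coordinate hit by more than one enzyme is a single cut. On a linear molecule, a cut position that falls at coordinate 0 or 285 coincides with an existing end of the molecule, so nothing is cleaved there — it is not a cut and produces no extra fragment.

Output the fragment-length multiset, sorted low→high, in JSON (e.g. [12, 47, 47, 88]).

[21,96,168]

Per-enzyme occurrences:
  JekIII (AGAATCC, off=4): no sites
  IvoIII (CATTTG, off=0): no sites
  UxaV (GCCA, off=2): starts [94] → cuts [96]
  VbrII (CTATC, off=5): no sites
  OquIII (TATCT, off=3): starts [261] → cuts [264]

Pooled cuts: [96, 264]

Fragment lengths:
  [0,96): 96 bp
  [96,264): 168 bp
  [264,285): 21 bp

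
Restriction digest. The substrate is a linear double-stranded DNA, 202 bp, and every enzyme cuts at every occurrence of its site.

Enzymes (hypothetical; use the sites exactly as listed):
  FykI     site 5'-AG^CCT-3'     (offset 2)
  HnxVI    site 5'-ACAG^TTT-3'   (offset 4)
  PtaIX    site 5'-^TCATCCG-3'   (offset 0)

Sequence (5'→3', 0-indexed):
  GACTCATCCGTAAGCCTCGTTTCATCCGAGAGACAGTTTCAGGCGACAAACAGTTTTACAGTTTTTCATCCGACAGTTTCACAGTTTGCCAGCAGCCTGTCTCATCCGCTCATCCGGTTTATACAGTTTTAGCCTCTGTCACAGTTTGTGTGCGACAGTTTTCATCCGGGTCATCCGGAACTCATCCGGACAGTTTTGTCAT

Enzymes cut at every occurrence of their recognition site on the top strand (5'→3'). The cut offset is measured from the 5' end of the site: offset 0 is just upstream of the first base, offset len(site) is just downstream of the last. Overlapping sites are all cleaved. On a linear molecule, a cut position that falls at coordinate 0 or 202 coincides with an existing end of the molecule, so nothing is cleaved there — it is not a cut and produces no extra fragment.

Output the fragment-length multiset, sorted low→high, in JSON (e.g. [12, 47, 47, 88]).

Scan for sites:
  FykI (AGCCT, off=2): starts [12, 93, 130] → cuts [14, 95, 132]
  HnxVI (ACAGTTT, off=4): starts [32, 49, 57, 72, 80, 122, 140, 154, 189] → cuts [36, 53, 61, 76, 84, 126, 144, 158, 193]
  PtaIX (TCATCCG, off=0): starts [3, 21, 65, 101, 109, 161, 170, 181] → cuts [3, 21, 65, 101, 109, 161, 170, 181]

All cut coordinates (distinct, sorted): [3, 14, 21, 36, 53, 61, 65, 76, 84, 95, 101, 109, 126, 132, 144, 158, 161, 170, 181, 193]

Fragments:
  [0,3): 3 bp
  [3,14): 11 bp
  [14,21): 7 bp
  [21,36): 15 bp
  [36,53): 17 bp
  [53,61): 8 bp
  [61,65): 4 bp
  [65,76): 11 bp
  [76,84): 8 bp
  [84,95): 11 bp
  [95,101): 6 bp
  [101,109): 8 bp
  [109,126): 17 bp
  [126,132): 6 bp
  [132,144): 12 bp
  [144,158): 14 bp
  [158,161): 3 bp
  [161,170): 9 bp
  [170,181): 11 bp
  [181,193): 12 bp
  [193,202): 9 bp

[3,3,4,6,6,7,8,8,8,9,9,11,11,11,11,12,12,14,15,17,17]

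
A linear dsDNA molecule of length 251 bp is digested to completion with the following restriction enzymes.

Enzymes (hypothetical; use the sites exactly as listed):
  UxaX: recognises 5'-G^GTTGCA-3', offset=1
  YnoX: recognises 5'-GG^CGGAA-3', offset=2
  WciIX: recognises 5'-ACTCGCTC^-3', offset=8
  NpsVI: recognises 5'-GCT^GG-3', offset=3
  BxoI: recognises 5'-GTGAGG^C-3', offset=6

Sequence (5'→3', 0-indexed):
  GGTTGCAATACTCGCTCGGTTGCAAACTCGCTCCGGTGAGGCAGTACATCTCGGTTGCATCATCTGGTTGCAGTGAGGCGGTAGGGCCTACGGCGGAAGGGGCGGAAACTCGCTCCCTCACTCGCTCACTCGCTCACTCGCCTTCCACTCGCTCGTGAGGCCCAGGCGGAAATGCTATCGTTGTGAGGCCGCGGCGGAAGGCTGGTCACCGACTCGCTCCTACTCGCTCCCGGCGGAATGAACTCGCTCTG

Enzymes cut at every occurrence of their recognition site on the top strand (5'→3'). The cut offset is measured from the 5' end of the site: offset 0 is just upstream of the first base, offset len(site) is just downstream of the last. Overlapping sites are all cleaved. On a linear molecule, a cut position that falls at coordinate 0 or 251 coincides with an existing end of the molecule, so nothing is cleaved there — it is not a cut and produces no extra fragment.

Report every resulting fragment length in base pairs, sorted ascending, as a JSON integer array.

[1,1,2,4,6,6,6,8,8,9,9,10,12,12,12,13,13,15,15,16,16,16,19,22]

Site scan:
  UxaX (GGTTGCA, off=1): starts [0, 17, 52, 65] → cuts [1, 18, 53, 66]
  YnoX (GGCGGAA, off=2): starts [91, 100, 164, 192, 231] → cuts [93, 102, 166, 194, 233]
  WciIX (ACTCGCTC, off=8): starts [9, 25, 107, 119, 127, 146, 211, 221, 241] → cuts [17, 33, 115, 127, 135, 154, 219, 229, 249]
  NpsVI (GCTGG, off=3): starts [200] → cuts [203]
  BxoI (GTGAGGC, off=6): starts [35, 72, 154, 182] → cuts [41, 78, 160, 188]

Pooled cuts: [1, 17, 18, 33, 41, 53, 66, 78, 93, 102, 115, 127, 135, 154, 160, 166, 188, 194, 203, 219, 229, 233, 249]

Fragments:
  [0,1): 1 bp
  [1,17): 16 bp
  [17,18): 1 bp
  [18,33): 15 bp
  [33,41): 8 bp
  [41,53): 12 bp
  [53,66): 13 bp
  [66,78): 12 bp
  [78,93): 15 bp
  [93,102): 9 bp
  [102,115): 13 bp
  [115,127): 12 bp
  [127,135): 8 bp
  [135,154): 19 bp
  [154,160): 6 bp
  [160,166): 6 bp
  [166,188): 22 bp
  [188,194): 6 bp
  [194,203): 9 bp
  [203,219): 16 bp
  [219,229): 10 bp
  [229,233): 4 bp
  [233,249): 16 bp
  [249,251): 2 bp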